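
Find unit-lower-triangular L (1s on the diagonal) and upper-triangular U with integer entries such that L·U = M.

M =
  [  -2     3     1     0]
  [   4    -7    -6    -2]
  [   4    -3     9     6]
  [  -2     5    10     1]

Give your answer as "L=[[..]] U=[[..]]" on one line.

  row1 -= -2·row0 → [0,-1,-4,-2]
  row2 -= -2·row0 → [0,3,11,6]
  row3 -= 1·row0 → [0,2,9,1]
  row2 -= -3·row1 → [0,0,-1,0]
  row3 -= -2·row1 → [0,0,1,-3]
  row3 -= -1·row2 → [0,0,0,-3]

L=[[1,0,0,0],[-2,1,0,0],[-2,-3,1,0],[1,-2,-1,1]] U=[[-2,3,1,0],[0,-1,-4,-2],[0,0,-1,0],[0,0,0,-3]]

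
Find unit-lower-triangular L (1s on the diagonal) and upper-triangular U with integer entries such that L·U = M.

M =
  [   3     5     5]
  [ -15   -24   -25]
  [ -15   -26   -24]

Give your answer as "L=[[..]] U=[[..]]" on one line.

L=[[1,0,0],[-5,1,0],[-5,-1,1]] U=[[3,5,5],[0,1,0],[0,0,1]]

  R1 -= -5·R0 → [0,1,0]
  R2 -= -5·R0 → [0,-1,1]
  R2 -= -1·R1 → [0,0,1]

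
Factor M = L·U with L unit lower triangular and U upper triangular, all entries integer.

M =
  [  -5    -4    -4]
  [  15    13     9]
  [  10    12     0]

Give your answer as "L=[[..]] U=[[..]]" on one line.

  row1 -= -3·row0 → [0,1,-3]
  row2 -= -2·row0 → [0,4,-8]
  row2 -= 4·row1 → [0,0,4]

L=[[1,0,0],[-3,1,0],[-2,4,1]] U=[[-5,-4,-4],[0,1,-3],[0,0,4]]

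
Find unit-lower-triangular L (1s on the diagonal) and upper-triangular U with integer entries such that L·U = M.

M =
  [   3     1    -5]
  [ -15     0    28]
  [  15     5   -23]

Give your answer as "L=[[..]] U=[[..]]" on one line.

  R1 -= -5·R0 → [0,5,3]
  R2 -= 5·R0 → [0,0,2]
  R2 -= 0·R1 → [0,0,2]

L=[[1,0,0],[-5,1,0],[5,0,1]] U=[[3,1,-5],[0,5,3],[0,0,2]]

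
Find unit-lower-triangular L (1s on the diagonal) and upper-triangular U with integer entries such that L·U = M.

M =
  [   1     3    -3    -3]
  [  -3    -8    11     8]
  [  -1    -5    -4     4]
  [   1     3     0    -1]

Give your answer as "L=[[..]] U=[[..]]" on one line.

  row1 -= -3·row0 → [0,1,2,-1]
  row2 -= -1·row0 → [0,-2,-7,1]
  row3 -= 1·row0 → [0,0,3,2]
  row2 -= -2·row1 → [0,0,-3,-1]
  row3 -= 0·row1 → [0,0,3,2]
  row3 -= -1·row2 → [0,0,0,1]

L=[[1,0,0,0],[-3,1,0,0],[-1,-2,1,0],[1,0,-1,1]] U=[[1,3,-3,-3],[0,1,2,-1],[0,0,-3,-1],[0,0,0,1]]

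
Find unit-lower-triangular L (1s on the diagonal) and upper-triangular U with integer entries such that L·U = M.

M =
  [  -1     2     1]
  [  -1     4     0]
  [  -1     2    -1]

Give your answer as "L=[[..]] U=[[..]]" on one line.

L=[[1,0,0],[1,1,0],[1,0,1]] U=[[-1,2,1],[0,2,-1],[0,0,-2]]

  row1 -= 1·row0 → [0,2,-1]
  row2 -= 1·row0 → [0,0,-2]
  row2 -= 0·row1 → [0,0,-2]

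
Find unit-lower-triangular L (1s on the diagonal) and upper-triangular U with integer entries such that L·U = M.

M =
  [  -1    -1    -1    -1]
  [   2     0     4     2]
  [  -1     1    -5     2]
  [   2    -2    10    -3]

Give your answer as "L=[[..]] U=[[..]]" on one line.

  row1 -= -2·row0 → [0,-2,2,0]
  row2 -= 1·row0 → [0,2,-4,3]
  row3 -= -2·row0 → [0,-4,8,-5]
  row2 -= -1·row1 → [0,0,-2,3]
  row3 -= 2·row1 → [0,0,4,-5]
  row3 -= -2·row2 → [0,0,0,1]

L=[[1,0,0,0],[-2,1,0,0],[1,-1,1,0],[-2,2,-2,1]] U=[[-1,-1,-1,-1],[0,-2,2,0],[0,0,-2,3],[0,0,0,1]]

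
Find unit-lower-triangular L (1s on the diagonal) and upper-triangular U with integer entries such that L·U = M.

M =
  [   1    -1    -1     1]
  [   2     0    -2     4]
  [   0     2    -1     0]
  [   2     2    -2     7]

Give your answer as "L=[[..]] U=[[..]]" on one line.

L=[[1,0,0,0],[2,1,0,0],[0,1,1,0],[2,2,0,1]] U=[[1,-1,-1,1],[0,2,0,2],[0,0,-1,-2],[0,0,0,1]]

  row1 -= 2·row0 → [0,2,0,2]
  row2 -= 0·row0 → [0,2,-1,0]
  row3 -= 2·row0 → [0,4,0,5]
  row2 -= 1·row1 → [0,0,-1,-2]
  row3 -= 2·row1 → [0,0,0,1]
  row3 -= 0·row2 → [0,0,0,1]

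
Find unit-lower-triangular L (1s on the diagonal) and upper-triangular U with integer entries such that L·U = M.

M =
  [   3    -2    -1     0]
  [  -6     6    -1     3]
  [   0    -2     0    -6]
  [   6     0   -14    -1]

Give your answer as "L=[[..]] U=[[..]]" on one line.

L=[[1,0,0,0],[-2,1,0,0],[0,-1,1,0],[2,2,2,1]] U=[[3,-2,-1,0],[0,2,-3,3],[0,0,-3,-3],[0,0,0,-1]]

  R1 -= -2·R0 → [0,2,-3,3]
  R2 -= 0·R0 → [0,-2,0,-6]
  R3 -= 2·R0 → [0,4,-12,-1]
  R2 -= -1·R1 → [0,0,-3,-3]
  R3 -= 2·R1 → [0,0,-6,-7]
  R3 -= 2·R2 → [0,0,0,-1]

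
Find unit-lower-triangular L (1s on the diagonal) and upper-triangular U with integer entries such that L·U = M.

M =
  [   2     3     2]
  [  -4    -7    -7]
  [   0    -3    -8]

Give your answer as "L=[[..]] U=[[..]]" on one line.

  r1 -= -2·r0 → [0,-1,-3]
  r2 -= 0·r0 → [0,-3,-8]
  r2 -= 3·r1 → [0,0,1]

L=[[1,0,0],[-2,1,0],[0,3,1]] U=[[2,3,2],[0,-1,-3],[0,0,1]]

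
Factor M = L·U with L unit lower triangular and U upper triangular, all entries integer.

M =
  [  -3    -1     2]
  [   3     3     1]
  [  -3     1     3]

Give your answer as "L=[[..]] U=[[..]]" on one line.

L=[[1,0,0],[-1,1,0],[1,1,1]] U=[[-3,-1,2],[0,2,3],[0,0,-2]]

  R1 -= -1·R0 → [0,2,3]
  R2 -= 1·R0 → [0,2,1]
  R2 -= 1·R1 → [0,0,-2]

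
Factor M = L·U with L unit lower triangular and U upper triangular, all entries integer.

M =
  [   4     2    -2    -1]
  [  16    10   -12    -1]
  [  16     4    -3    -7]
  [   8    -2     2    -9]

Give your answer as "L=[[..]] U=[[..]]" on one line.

L=[[1,0,0,0],[4,1,0,0],[4,-2,1,0],[2,-3,2,1]] U=[[4,2,-2,-1],[0,2,-4,3],[0,0,-3,3],[0,0,0,-4]]

  R1 -= 4·R0 → [0,2,-4,3]
  R2 -= 4·R0 → [0,-4,5,-3]
  R3 -= 2·R0 → [0,-6,6,-7]
  R2 -= -2·R1 → [0,0,-3,3]
  R3 -= -3·R1 → [0,0,-6,2]
  R3 -= 2·R2 → [0,0,0,-4]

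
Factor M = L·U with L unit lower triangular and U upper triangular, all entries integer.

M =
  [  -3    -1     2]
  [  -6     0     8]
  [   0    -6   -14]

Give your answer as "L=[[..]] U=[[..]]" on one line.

L=[[1,0,0],[2,1,0],[0,-3,1]] U=[[-3,-1,2],[0,2,4],[0,0,-2]]

  r1 -= 2·r0 → [0,2,4]
  r2 -= 0·r0 → [0,-6,-14]
  r2 -= -3·r1 → [0,0,-2]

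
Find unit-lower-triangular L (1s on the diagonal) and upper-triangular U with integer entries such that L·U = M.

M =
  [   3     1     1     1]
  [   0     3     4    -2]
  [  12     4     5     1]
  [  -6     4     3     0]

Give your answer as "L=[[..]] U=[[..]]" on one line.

  R1 -= 0·R0 → [0,3,4,-2]
  R2 -= 4·R0 → [0,0,1,-3]
  R3 -= -2·R0 → [0,6,5,2]
  R2 -= 0·R1 → [0,0,1,-3]
  R3 -= 2·R1 → [0,0,-3,6]
  R3 -= -3·R2 → [0,0,0,-3]

L=[[1,0,0,0],[0,1,0,0],[4,0,1,0],[-2,2,-3,1]] U=[[3,1,1,1],[0,3,4,-2],[0,0,1,-3],[0,0,0,-3]]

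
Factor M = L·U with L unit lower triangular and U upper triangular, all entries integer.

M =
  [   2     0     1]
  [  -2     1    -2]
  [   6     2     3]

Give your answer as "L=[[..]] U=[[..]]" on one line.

L=[[1,0,0],[-1,1,0],[3,2,1]] U=[[2,0,1],[0,1,-1],[0,0,2]]

  r1 -= -1·r0 → [0,1,-1]
  r2 -= 3·r0 → [0,2,0]
  r2 -= 2·r1 → [0,0,2]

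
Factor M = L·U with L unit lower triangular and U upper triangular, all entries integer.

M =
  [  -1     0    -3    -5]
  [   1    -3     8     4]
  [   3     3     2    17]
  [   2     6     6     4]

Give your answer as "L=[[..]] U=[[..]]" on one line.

  r1 -= -1·r0 → [0,-3,5,-1]
  r2 -= -3·r0 → [0,3,-7,2]
  r3 -= -2·r0 → [0,6,0,-6]
  r2 -= -1·r1 → [0,0,-2,1]
  r3 -= -2·r1 → [0,0,10,-8]
  r3 -= -5·r2 → [0,0,0,-3]

L=[[1,0,0,0],[-1,1,0,0],[-3,-1,1,0],[-2,-2,-5,1]] U=[[-1,0,-3,-5],[0,-3,5,-1],[0,0,-2,1],[0,0,0,-3]]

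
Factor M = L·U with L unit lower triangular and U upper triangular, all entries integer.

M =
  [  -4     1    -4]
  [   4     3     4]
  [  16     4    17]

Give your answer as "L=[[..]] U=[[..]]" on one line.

L=[[1,0,0],[-1,1,0],[-4,2,1]] U=[[-4,1,-4],[0,4,0],[0,0,1]]

  R1 -= -1·R0 → [0,4,0]
  R2 -= -4·R0 → [0,8,1]
  R2 -= 2·R1 → [0,0,1]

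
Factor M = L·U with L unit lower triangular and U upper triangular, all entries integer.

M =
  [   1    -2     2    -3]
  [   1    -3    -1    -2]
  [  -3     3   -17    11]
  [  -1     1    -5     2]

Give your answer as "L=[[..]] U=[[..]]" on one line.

  r1 -= 1·r0 → [0,-1,-3,1]
  r2 -= -3·r0 → [0,-3,-11,2]
  r3 -= -1·r0 → [0,-1,-3,-1]
  r2 -= 3·r1 → [0,0,-2,-1]
  r3 -= 1·r1 → [0,0,0,-2]
  r3 -= 0·r2 → [0,0,0,-2]

L=[[1,0,0,0],[1,1,0,0],[-3,3,1,0],[-1,1,0,1]] U=[[1,-2,2,-3],[0,-1,-3,1],[0,0,-2,-1],[0,0,0,-2]]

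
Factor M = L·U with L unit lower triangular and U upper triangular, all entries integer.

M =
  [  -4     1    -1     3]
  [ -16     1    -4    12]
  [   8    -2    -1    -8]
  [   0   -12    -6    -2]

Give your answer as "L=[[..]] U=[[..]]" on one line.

L=[[1,0,0,0],[4,1,0,0],[-2,0,1,0],[0,4,2,1]] U=[[-4,1,-1,3],[0,-3,0,0],[0,0,-3,-2],[0,0,0,2]]

  r1 -= 4·r0 → [0,-3,0,0]
  r2 -= -2·r0 → [0,0,-3,-2]
  r3 -= 0·r0 → [0,-12,-6,-2]
  r2 -= 0·r1 → [0,0,-3,-2]
  r3 -= 4·r1 → [0,0,-6,-2]
  r3 -= 2·r2 → [0,0,0,2]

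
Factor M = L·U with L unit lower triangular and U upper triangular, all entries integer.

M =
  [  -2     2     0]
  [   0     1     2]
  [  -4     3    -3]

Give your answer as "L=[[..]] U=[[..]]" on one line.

  r1 -= 0·r0 → [0,1,2]
  r2 -= 2·r0 → [0,-1,-3]
  r2 -= -1·r1 → [0,0,-1]

L=[[1,0,0],[0,1,0],[2,-1,1]] U=[[-2,2,0],[0,1,2],[0,0,-1]]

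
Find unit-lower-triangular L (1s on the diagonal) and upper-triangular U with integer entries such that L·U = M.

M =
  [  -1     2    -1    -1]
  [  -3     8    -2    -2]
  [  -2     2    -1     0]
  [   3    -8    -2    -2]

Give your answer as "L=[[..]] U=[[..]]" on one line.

L=[[1,0,0,0],[3,1,0,0],[2,-1,1,0],[-3,-1,-2,1]] U=[[-1,2,-1,-1],[0,2,1,1],[0,0,2,3],[0,0,0,2]]

  r1 -= 3·r0 → [0,2,1,1]
  r2 -= 2·r0 → [0,-2,1,2]
  r3 -= -3·r0 → [0,-2,-5,-5]
  r2 -= -1·r1 → [0,0,2,3]
  r3 -= -1·r1 → [0,0,-4,-4]
  r3 -= -2·r2 → [0,0,0,2]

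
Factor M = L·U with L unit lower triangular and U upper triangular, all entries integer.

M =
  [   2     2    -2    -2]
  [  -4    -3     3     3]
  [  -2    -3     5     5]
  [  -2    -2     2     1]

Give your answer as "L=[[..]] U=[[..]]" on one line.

L=[[1,0,0,0],[-2,1,0,0],[-1,-1,1,0],[-1,0,0,1]] U=[[2,2,-2,-2],[0,1,-1,-1],[0,0,2,2],[0,0,0,-1]]

  row1 -= -2·row0 → [0,1,-1,-1]
  row2 -= -1·row0 → [0,-1,3,3]
  row3 -= -1·row0 → [0,0,0,-1]
  row2 -= -1·row1 → [0,0,2,2]
  row3 -= 0·row1 → [0,0,0,-1]
  row3 -= 0·row2 → [0,0,0,-1]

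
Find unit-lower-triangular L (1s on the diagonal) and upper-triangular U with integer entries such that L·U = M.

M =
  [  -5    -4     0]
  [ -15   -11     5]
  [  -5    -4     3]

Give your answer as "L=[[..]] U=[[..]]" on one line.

L=[[1,0,0],[3,1,0],[1,0,1]] U=[[-5,-4,0],[0,1,5],[0,0,3]]

  row1 -= 3·row0 → [0,1,5]
  row2 -= 1·row0 → [0,0,3]
  row2 -= 0·row1 → [0,0,3]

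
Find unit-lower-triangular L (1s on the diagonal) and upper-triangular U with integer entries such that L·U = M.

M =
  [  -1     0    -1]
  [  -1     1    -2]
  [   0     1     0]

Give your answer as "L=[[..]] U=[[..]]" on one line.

L=[[1,0,0],[1,1,0],[0,1,1]] U=[[-1,0,-1],[0,1,-1],[0,0,1]]

  r1 -= 1·r0 → [0,1,-1]
  r2 -= 0·r0 → [0,1,0]
  r2 -= 1·r1 → [0,0,1]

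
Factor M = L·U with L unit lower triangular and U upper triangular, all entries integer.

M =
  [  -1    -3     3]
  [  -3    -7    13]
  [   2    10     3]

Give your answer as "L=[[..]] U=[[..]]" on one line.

  R1 -= 3·R0 → [0,2,4]
  R2 -= -2·R0 → [0,4,9]
  R2 -= 2·R1 → [0,0,1]

L=[[1,0,0],[3,1,0],[-2,2,1]] U=[[-1,-3,3],[0,2,4],[0,0,1]]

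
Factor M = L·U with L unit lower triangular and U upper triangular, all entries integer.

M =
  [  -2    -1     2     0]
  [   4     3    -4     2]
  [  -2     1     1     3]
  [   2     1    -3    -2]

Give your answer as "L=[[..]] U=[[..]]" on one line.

L=[[1,0,0,0],[-2,1,0,0],[1,2,1,0],[-1,0,1,1]] U=[[-2,-1,2,0],[0,1,0,2],[0,0,-1,-1],[0,0,0,-1]]

  row1 -= -2·row0 → [0,1,0,2]
  row2 -= 1·row0 → [0,2,-1,3]
  row3 -= -1·row0 → [0,0,-1,-2]
  row2 -= 2·row1 → [0,0,-1,-1]
  row3 -= 0·row1 → [0,0,-1,-2]
  row3 -= 1·row2 → [0,0,0,-1]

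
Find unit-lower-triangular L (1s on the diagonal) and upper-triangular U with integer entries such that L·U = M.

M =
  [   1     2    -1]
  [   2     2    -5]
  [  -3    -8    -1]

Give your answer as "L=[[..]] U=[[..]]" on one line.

  row1 -= 2·row0 → [0,-2,-3]
  row2 -= -3·row0 → [0,-2,-4]
  row2 -= 1·row1 → [0,0,-1]

L=[[1,0,0],[2,1,0],[-3,1,1]] U=[[1,2,-1],[0,-2,-3],[0,0,-1]]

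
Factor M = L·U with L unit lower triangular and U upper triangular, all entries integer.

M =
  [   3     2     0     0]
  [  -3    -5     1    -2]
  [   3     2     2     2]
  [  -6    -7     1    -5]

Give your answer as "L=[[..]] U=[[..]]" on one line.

L=[[1,0,0,0],[-1,1,0,0],[1,0,1,0],[-2,1,0,1]] U=[[3,2,0,0],[0,-3,1,-2],[0,0,2,2],[0,0,0,-3]]

  row1 -= -1·row0 → [0,-3,1,-2]
  row2 -= 1·row0 → [0,0,2,2]
  row3 -= -2·row0 → [0,-3,1,-5]
  row2 -= 0·row1 → [0,0,2,2]
  row3 -= 1·row1 → [0,0,0,-3]
  row3 -= 0·row2 → [0,0,0,-3]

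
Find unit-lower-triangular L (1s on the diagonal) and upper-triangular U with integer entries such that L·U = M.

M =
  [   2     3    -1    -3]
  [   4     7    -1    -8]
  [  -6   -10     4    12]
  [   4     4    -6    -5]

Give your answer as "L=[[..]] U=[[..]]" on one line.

L=[[1,0,0,0],[2,1,0,0],[-3,-1,1,0],[2,-2,-1,1]] U=[[2,3,-1,-3],[0,1,1,-2],[0,0,2,1],[0,0,0,-2]]

  r1 -= 2·r0 → [0,1,1,-2]
  r2 -= -3·r0 → [0,-1,1,3]
  r3 -= 2·r0 → [0,-2,-4,1]
  r2 -= -1·r1 → [0,0,2,1]
  r3 -= -2·r1 → [0,0,-2,-3]
  r3 -= -1·r2 → [0,0,0,-2]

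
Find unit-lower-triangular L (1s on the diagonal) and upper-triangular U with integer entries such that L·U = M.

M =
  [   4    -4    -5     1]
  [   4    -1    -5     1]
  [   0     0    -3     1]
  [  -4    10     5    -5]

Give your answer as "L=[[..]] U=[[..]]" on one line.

  row1 -= 1·row0 → [0,3,0,0]
  row2 -= 0·row0 → [0,0,-3,1]
  row3 -= -1·row0 → [0,6,0,-4]
  row2 -= 0·row1 → [0,0,-3,1]
  row3 -= 2·row1 → [0,0,0,-4]
  row3 -= 0·row2 → [0,0,0,-4]

L=[[1,0,0,0],[1,1,0,0],[0,0,1,0],[-1,2,0,1]] U=[[4,-4,-5,1],[0,3,0,0],[0,0,-3,1],[0,0,0,-4]]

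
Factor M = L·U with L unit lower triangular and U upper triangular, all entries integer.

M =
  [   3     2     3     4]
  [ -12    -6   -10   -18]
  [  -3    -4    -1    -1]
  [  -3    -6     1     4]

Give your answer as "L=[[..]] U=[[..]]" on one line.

  row1 -= -4·row0 → [0,2,2,-2]
  row2 -= -1·row0 → [0,-2,2,3]
  row3 -= -1·row0 → [0,-4,4,8]
  row2 -= -1·row1 → [0,0,4,1]
  row3 -= -2·row1 → [0,0,8,4]
  row3 -= 2·row2 → [0,0,0,2]

L=[[1,0,0,0],[-4,1,0,0],[-1,-1,1,0],[-1,-2,2,1]] U=[[3,2,3,4],[0,2,2,-2],[0,0,4,1],[0,0,0,2]]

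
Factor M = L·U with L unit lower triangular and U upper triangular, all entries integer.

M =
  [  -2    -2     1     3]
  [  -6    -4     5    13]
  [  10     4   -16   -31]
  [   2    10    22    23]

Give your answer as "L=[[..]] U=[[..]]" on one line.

L=[[1,0,0,0],[3,1,0,0],[-5,-3,1,0],[-1,4,-3,1]] U=[[-2,-2,1,3],[0,2,2,4],[0,0,-5,-4],[0,0,0,-2]]

  R1 -= 3·R0 → [0,2,2,4]
  R2 -= -5·R0 → [0,-6,-11,-16]
  R3 -= -1·R0 → [0,8,23,26]
  R2 -= -3·R1 → [0,0,-5,-4]
  R3 -= 4·R1 → [0,0,15,10]
  R3 -= -3·R2 → [0,0,0,-2]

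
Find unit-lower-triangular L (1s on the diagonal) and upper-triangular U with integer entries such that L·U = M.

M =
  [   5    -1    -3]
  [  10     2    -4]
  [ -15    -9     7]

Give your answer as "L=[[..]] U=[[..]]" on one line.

  row1 -= 2·row0 → [0,4,2]
  row2 -= -3·row0 → [0,-12,-2]
  row2 -= -3·row1 → [0,0,4]

L=[[1,0,0],[2,1,0],[-3,-3,1]] U=[[5,-1,-3],[0,4,2],[0,0,4]]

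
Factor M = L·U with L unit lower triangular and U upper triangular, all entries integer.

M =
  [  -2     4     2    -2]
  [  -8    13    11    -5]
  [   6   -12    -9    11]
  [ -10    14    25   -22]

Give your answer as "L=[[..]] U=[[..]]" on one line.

  row1 -= 4·row0 → [0,-3,3,3]
  row2 -= -3·row0 → [0,0,-3,5]
  row3 -= 5·row0 → [0,-6,15,-12]
  row2 -= 0·row1 → [0,0,-3,5]
  row3 -= 2·row1 → [0,0,9,-18]
  row3 -= -3·row2 → [0,0,0,-3]

L=[[1,0,0,0],[4,1,0,0],[-3,0,1,0],[5,2,-3,1]] U=[[-2,4,2,-2],[0,-3,3,3],[0,0,-3,5],[0,0,0,-3]]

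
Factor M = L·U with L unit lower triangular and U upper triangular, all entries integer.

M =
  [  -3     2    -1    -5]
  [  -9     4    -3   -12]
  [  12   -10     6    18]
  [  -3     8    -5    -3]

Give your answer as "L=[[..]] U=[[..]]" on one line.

L=[[1,0,0,0],[3,1,0,0],[-4,1,1,0],[1,-3,-2,1]] U=[[-3,2,-1,-5],[0,-2,0,3],[0,0,2,-5],[0,0,0,1]]

  row1 -= 3·row0 → [0,-2,0,3]
  row2 -= -4·row0 → [0,-2,2,-2]
  row3 -= 1·row0 → [0,6,-4,2]
  row2 -= 1·row1 → [0,0,2,-5]
  row3 -= -3·row1 → [0,0,-4,11]
  row3 -= -2·row2 → [0,0,0,1]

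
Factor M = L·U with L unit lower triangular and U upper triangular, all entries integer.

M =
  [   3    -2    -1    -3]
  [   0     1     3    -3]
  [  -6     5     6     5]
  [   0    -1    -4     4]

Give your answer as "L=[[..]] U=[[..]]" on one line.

  r1 -= 0·r0 → [0,1,3,-3]
  r2 -= -2·r0 → [0,1,4,-1]
  r3 -= 0·r0 → [0,-1,-4,4]
  r2 -= 1·r1 → [0,0,1,2]
  r3 -= -1·r1 → [0,0,-1,1]
  r3 -= -1·r2 → [0,0,0,3]

L=[[1,0,0,0],[0,1,0,0],[-2,1,1,0],[0,-1,-1,1]] U=[[3,-2,-1,-3],[0,1,3,-3],[0,0,1,2],[0,0,0,3]]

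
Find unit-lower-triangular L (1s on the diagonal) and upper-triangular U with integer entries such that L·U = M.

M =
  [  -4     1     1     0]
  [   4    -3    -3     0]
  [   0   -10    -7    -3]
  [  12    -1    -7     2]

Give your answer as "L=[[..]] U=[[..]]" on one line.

L=[[1,0,0,0],[-1,1,0,0],[0,5,1,0],[-3,-1,-2,1]] U=[[-4,1,1,0],[0,-2,-2,0],[0,0,3,-3],[0,0,0,-4]]

  r1 -= -1·r0 → [0,-2,-2,0]
  r2 -= 0·r0 → [0,-10,-7,-3]
  r3 -= -3·r0 → [0,2,-4,2]
  r2 -= 5·r1 → [0,0,3,-3]
  r3 -= -1·r1 → [0,0,-6,2]
  r3 -= -2·r2 → [0,0,0,-4]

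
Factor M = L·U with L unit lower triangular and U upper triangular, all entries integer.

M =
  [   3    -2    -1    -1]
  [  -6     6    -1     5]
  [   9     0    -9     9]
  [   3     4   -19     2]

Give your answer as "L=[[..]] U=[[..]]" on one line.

  row1 -= -2·row0 → [0,2,-3,3]
  row2 -= 3·row0 → [0,6,-6,12]
  row3 -= 1·row0 → [0,6,-18,3]
  row2 -= 3·row1 → [0,0,3,3]
  row3 -= 3·row1 → [0,0,-9,-6]
  row3 -= -3·row2 → [0,0,0,3]

L=[[1,0,0,0],[-2,1,0,0],[3,3,1,0],[1,3,-3,1]] U=[[3,-2,-1,-1],[0,2,-3,3],[0,0,3,3],[0,0,0,3]]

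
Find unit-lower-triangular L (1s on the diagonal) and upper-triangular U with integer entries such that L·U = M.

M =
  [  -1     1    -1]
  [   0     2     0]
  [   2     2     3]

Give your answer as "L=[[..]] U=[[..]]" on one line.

L=[[1,0,0],[0,1,0],[-2,2,1]] U=[[-1,1,-1],[0,2,0],[0,0,1]]

  row1 -= 0·row0 → [0,2,0]
  row2 -= -2·row0 → [0,4,1]
  row2 -= 2·row1 → [0,0,1]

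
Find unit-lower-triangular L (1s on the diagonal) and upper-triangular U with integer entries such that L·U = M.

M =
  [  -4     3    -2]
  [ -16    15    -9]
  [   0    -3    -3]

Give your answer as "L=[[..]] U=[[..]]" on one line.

  row1 -= 4·row0 → [0,3,-1]
  row2 -= 0·row0 → [0,-3,-3]
  row2 -= -1·row1 → [0,0,-4]

L=[[1,0,0],[4,1,0],[0,-1,1]] U=[[-4,3,-2],[0,3,-1],[0,0,-4]]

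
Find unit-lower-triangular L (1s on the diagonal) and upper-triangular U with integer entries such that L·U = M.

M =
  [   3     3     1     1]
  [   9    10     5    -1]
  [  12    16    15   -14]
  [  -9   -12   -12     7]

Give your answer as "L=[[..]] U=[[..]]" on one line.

L=[[1,0,0,0],[3,1,0,0],[4,4,1,0],[-3,-3,-1,1]] U=[[3,3,1,1],[0,1,2,-4],[0,0,3,-2],[0,0,0,-4]]

  R1 -= 3·R0 → [0,1,2,-4]
  R2 -= 4·R0 → [0,4,11,-18]
  R3 -= -3·R0 → [0,-3,-9,10]
  R2 -= 4·R1 → [0,0,3,-2]
  R3 -= -3·R1 → [0,0,-3,-2]
  R3 -= -1·R2 → [0,0,0,-4]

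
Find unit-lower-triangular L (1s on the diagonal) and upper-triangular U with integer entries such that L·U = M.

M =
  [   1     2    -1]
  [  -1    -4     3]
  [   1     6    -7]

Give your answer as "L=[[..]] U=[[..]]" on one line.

  r1 -= -1·r0 → [0,-2,2]
  r2 -= 1·r0 → [0,4,-6]
  r2 -= -2·r1 → [0,0,-2]

L=[[1,0,0],[-1,1,0],[1,-2,1]] U=[[1,2,-1],[0,-2,2],[0,0,-2]]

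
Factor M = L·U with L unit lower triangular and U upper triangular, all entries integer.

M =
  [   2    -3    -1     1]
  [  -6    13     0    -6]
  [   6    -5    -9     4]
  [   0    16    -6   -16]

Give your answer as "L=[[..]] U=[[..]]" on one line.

  r1 -= -3·r0 → [0,4,-3,-3]
  r2 -= 3·r0 → [0,4,-6,1]
  r3 -= 0·r0 → [0,16,-6,-16]
  r2 -= 1·r1 → [0,0,-3,4]
  r3 -= 4·r1 → [0,0,6,-4]
  r3 -= -2·r2 → [0,0,0,4]

L=[[1,0,0,0],[-3,1,0,0],[3,1,1,0],[0,4,-2,1]] U=[[2,-3,-1,1],[0,4,-3,-3],[0,0,-3,4],[0,0,0,4]]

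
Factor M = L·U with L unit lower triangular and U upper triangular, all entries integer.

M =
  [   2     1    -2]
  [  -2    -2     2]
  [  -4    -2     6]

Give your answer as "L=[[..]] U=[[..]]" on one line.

L=[[1,0,0],[-1,1,0],[-2,0,1]] U=[[2,1,-2],[0,-1,0],[0,0,2]]

  R1 -= -1·R0 → [0,-1,0]
  R2 -= -2·R0 → [0,0,2]
  R2 -= 0·R1 → [0,0,2]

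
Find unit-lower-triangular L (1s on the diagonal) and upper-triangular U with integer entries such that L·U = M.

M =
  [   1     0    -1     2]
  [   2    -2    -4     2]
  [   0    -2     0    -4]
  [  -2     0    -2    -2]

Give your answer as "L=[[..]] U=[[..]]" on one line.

  row1 -= 2·row0 → [0,-2,-2,-2]
  row2 -= 0·row0 → [0,-2,0,-4]
  row3 -= -2·row0 → [0,0,-4,2]
  row2 -= 1·row1 → [0,0,2,-2]
  row3 -= 0·row1 → [0,0,-4,2]
  row3 -= -2·row2 → [0,0,0,-2]

L=[[1,0,0,0],[2,1,0,0],[0,1,1,0],[-2,0,-2,1]] U=[[1,0,-1,2],[0,-2,-2,-2],[0,0,2,-2],[0,0,0,-2]]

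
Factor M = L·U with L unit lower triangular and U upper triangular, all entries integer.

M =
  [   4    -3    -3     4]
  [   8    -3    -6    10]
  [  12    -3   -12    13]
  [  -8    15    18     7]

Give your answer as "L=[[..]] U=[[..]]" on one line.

  R1 -= 2·R0 → [0,3,0,2]
  R2 -= 3·R0 → [0,6,-3,1]
  R3 -= -2·R0 → [0,9,12,15]
  R2 -= 2·R1 → [0,0,-3,-3]
  R3 -= 3·R1 → [0,0,12,9]
  R3 -= -4·R2 → [0,0,0,-3]

L=[[1,0,0,0],[2,1,0,0],[3,2,1,0],[-2,3,-4,1]] U=[[4,-3,-3,4],[0,3,0,2],[0,0,-3,-3],[0,0,0,-3]]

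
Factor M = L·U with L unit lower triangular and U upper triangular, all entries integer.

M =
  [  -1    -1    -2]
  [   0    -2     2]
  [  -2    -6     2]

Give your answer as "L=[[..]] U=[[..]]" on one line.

  row1 -= 0·row0 → [0,-2,2]
  row2 -= 2·row0 → [0,-4,6]
  row2 -= 2·row1 → [0,0,2]

L=[[1,0,0],[0,1,0],[2,2,1]] U=[[-1,-1,-2],[0,-2,2],[0,0,2]]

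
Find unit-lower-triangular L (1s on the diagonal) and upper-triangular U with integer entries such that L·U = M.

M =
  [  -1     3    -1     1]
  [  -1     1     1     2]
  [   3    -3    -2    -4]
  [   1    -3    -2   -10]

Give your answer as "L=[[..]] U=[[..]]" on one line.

L=[[1,0,0,0],[1,1,0,0],[-3,-3,1,0],[-1,0,-3,1]] U=[[-1,3,-1,1],[0,-2,2,1],[0,0,1,2],[0,0,0,-3]]

  R1 -= 1·R0 → [0,-2,2,1]
  R2 -= -3·R0 → [0,6,-5,-1]
  R3 -= -1·R0 → [0,0,-3,-9]
  R2 -= -3·R1 → [0,0,1,2]
  R3 -= 0·R1 → [0,0,-3,-9]
  R3 -= -3·R2 → [0,0,0,-3]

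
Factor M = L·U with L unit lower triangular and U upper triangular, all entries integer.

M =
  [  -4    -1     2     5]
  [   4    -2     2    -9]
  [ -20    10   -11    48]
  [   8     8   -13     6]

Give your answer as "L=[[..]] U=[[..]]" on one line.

L=[[1,0,0,0],[-1,1,0,0],[5,-5,1,0],[-2,-2,1,1]] U=[[-4,-1,2,5],[0,-3,4,-4],[0,0,-1,3],[0,0,0,5]]

  R1 -= -1·R0 → [0,-3,4,-4]
  R2 -= 5·R0 → [0,15,-21,23]
  R3 -= -2·R0 → [0,6,-9,16]
  R2 -= -5·R1 → [0,0,-1,3]
  R3 -= -2·R1 → [0,0,-1,8]
  R3 -= 1·R2 → [0,0,0,5]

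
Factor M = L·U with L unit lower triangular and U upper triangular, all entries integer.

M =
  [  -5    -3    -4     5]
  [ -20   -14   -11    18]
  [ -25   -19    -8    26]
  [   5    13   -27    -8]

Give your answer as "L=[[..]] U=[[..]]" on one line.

L=[[1,0,0,0],[4,1,0,0],[5,2,1,0],[-1,-5,-3,1]] U=[[-5,-3,-4,5],[0,-2,5,-2],[0,0,2,5],[0,0,0,2]]

  row1 -= 4·row0 → [0,-2,5,-2]
  row2 -= 5·row0 → [0,-4,12,1]
  row3 -= -1·row0 → [0,10,-31,-3]
  row2 -= 2·row1 → [0,0,2,5]
  row3 -= -5·row1 → [0,0,-6,-13]
  row3 -= -3·row2 → [0,0,0,2]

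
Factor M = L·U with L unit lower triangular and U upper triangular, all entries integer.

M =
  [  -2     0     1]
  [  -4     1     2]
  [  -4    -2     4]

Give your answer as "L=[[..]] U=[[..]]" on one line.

  row1 -= 2·row0 → [0,1,0]
  row2 -= 2·row0 → [0,-2,2]
  row2 -= -2·row1 → [0,0,2]

L=[[1,0,0],[2,1,0],[2,-2,1]] U=[[-2,0,1],[0,1,0],[0,0,2]]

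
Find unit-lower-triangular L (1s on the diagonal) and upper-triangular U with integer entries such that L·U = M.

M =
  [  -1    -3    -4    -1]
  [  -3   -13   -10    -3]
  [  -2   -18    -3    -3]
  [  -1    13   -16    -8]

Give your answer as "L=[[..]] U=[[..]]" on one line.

L=[[1,0,0,0],[3,1,0,0],[2,3,1,0],[1,-4,4,1]] U=[[-1,-3,-4,-1],[0,-4,2,0],[0,0,-1,-1],[0,0,0,-3]]

  r1 -= 3·r0 → [0,-4,2,0]
  r2 -= 2·r0 → [0,-12,5,-1]
  r3 -= 1·r0 → [0,16,-12,-7]
  r2 -= 3·r1 → [0,0,-1,-1]
  r3 -= -4·r1 → [0,0,-4,-7]
  r3 -= 4·r2 → [0,0,0,-3]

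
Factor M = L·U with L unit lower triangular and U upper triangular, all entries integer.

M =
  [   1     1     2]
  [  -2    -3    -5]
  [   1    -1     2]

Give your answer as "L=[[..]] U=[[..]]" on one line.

  row1 -= -2·row0 → [0,-1,-1]
  row2 -= 1·row0 → [0,-2,0]
  row2 -= 2·row1 → [0,0,2]

L=[[1,0,0],[-2,1,0],[1,2,1]] U=[[1,1,2],[0,-1,-1],[0,0,2]]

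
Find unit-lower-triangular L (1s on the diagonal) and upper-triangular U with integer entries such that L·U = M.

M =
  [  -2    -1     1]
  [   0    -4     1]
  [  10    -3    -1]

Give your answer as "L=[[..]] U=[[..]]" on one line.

L=[[1,0,0],[0,1,0],[-5,2,1]] U=[[-2,-1,1],[0,-4,1],[0,0,2]]

  row1 -= 0·row0 → [0,-4,1]
  row2 -= -5·row0 → [0,-8,4]
  row2 -= 2·row1 → [0,0,2]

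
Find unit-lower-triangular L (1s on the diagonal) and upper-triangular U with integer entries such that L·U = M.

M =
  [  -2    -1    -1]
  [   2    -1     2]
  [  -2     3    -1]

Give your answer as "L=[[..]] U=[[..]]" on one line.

  R1 -= -1·R0 → [0,-2,1]
  R2 -= 1·R0 → [0,4,0]
  R2 -= -2·R1 → [0,0,2]

L=[[1,0,0],[-1,1,0],[1,-2,1]] U=[[-2,-1,-1],[0,-2,1],[0,0,2]]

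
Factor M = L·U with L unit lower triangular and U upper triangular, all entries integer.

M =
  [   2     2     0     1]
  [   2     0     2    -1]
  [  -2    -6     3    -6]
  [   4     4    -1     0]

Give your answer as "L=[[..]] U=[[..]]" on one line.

  R1 -= 1·R0 → [0,-2,2,-2]
  R2 -= -1·R0 → [0,-4,3,-5]
  R3 -= 2·R0 → [0,0,-1,-2]
  R2 -= 2·R1 → [0,0,-1,-1]
  R3 -= 0·R1 → [0,0,-1,-2]
  R3 -= 1·R2 → [0,0,0,-1]

L=[[1,0,0,0],[1,1,0,0],[-1,2,1,0],[2,0,1,1]] U=[[2,2,0,1],[0,-2,2,-2],[0,0,-1,-1],[0,0,0,-1]]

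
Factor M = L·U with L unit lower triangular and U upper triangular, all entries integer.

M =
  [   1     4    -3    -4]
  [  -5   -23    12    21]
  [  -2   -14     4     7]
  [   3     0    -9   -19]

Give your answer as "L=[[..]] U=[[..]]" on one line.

L=[[1,0,0,0],[-5,1,0,0],[-2,2,1,0],[3,4,3,1]] U=[[1,4,-3,-4],[0,-3,-3,1],[0,0,4,-3],[0,0,0,-2]]

  R1 -= -5·R0 → [0,-3,-3,1]
  R2 -= -2·R0 → [0,-6,-2,-1]
  R3 -= 3·R0 → [0,-12,0,-7]
  R2 -= 2·R1 → [0,0,4,-3]
  R3 -= 4·R1 → [0,0,12,-11]
  R3 -= 3·R2 → [0,0,0,-2]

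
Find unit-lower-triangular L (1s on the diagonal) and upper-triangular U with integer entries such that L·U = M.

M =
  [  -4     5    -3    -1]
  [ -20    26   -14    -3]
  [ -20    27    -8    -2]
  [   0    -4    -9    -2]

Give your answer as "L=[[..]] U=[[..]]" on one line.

  R1 -= 5·R0 → [0,1,1,2]
  R2 -= 5·R0 → [0,2,7,3]
  R3 -= 0·R0 → [0,-4,-9,-2]
  R2 -= 2·R1 → [0,0,5,-1]
  R3 -= -4·R1 → [0,0,-5,6]
  R3 -= -1·R2 → [0,0,0,5]

L=[[1,0,0,0],[5,1,0,0],[5,2,1,0],[0,-4,-1,1]] U=[[-4,5,-3,-1],[0,1,1,2],[0,0,5,-1],[0,0,0,5]]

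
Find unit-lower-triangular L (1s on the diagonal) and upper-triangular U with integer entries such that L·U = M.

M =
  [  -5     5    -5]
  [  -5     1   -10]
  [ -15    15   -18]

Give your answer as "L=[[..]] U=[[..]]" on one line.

L=[[1,0,0],[1,1,0],[3,0,1]] U=[[-5,5,-5],[0,-4,-5],[0,0,-3]]

  r1 -= 1·r0 → [0,-4,-5]
  r2 -= 3·r0 → [0,0,-3]
  r2 -= 0·r1 → [0,0,-3]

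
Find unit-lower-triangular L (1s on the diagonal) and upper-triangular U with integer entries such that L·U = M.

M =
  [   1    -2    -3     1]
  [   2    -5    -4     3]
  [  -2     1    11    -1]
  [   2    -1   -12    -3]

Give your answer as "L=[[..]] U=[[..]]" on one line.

  R1 -= 2·R0 → [0,-1,2,1]
  R2 -= -2·R0 → [0,-3,5,1]
  R3 -= 2·R0 → [0,3,-6,-5]
  R2 -= 3·R1 → [0,0,-1,-2]
  R3 -= -3·R1 → [0,0,0,-2]
  R3 -= 0·R2 → [0,0,0,-2]

L=[[1,0,0,0],[2,1,0,0],[-2,3,1,0],[2,-3,0,1]] U=[[1,-2,-3,1],[0,-1,2,1],[0,0,-1,-2],[0,0,0,-2]]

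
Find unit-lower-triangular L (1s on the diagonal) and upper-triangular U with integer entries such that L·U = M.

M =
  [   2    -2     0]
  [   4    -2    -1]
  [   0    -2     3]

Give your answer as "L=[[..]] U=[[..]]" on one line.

  row1 -= 2·row0 → [0,2,-1]
  row2 -= 0·row0 → [0,-2,3]
  row2 -= -1·row1 → [0,0,2]

L=[[1,0,0],[2,1,0],[0,-1,1]] U=[[2,-2,0],[0,2,-1],[0,0,2]]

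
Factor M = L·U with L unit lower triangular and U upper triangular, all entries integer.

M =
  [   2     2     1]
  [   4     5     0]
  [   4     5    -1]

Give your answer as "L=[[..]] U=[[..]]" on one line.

L=[[1,0,0],[2,1,0],[2,1,1]] U=[[2,2,1],[0,1,-2],[0,0,-1]]

  row1 -= 2·row0 → [0,1,-2]
  row2 -= 2·row0 → [0,1,-3]
  row2 -= 1·row1 → [0,0,-1]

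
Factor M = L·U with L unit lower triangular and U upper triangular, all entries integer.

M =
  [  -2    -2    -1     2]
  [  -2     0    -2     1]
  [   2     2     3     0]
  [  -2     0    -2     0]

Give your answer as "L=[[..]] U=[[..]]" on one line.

L=[[1,0,0,0],[1,1,0,0],[-1,0,1,0],[1,1,0,1]] U=[[-2,-2,-1,2],[0,2,-1,-1],[0,0,2,2],[0,0,0,-1]]

  r1 -= 1·r0 → [0,2,-1,-1]
  r2 -= -1·r0 → [0,0,2,2]
  r3 -= 1·r0 → [0,2,-1,-2]
  r2 -= 0·r1 → [0,0,2,2]
  r3 -= 1·r1 → [0,0,0,-1]
  r3 -= 0·r2 → [0,0,0,-1]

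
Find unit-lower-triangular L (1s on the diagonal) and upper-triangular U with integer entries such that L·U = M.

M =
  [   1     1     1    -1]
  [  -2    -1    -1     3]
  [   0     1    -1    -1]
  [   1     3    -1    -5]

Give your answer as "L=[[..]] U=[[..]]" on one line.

  row1 -= -2·row0 → [0,1,1,1]
  row2 -= 0·row0 → [0,1,-1,-1]
  row3 -= 1·row0 → [0,2,-2,-4]
  row2 -= 1·row1 → [0,0,-2,-2]
  row3 -= 2·row1 → [0,0,-4,-6]
  row3 -= 2·row2 → [0,0,0,-2]

L=[[1,0,0,0],[-2,1,0,0],[0,1,1,0],[1,2,2,1]] U=[[1,1,1,-1],[0,1,1,1],[0,0,-2,-2],[0,0,0,-2]]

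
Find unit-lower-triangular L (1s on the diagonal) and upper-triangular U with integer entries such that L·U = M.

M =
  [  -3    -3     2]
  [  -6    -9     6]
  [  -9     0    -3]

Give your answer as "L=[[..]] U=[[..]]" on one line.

  r1 -= 2·r0 → [0,-3,2]
  r2 -= 3·r0 → [0,9,-9]
  r2 -= -3·r1 → [0,0,-3]

L=[[1,0,0],[2,1,0],[3,-3,1]] U=[[-3,-3,2],[0,-3,2],[0,0,-3]]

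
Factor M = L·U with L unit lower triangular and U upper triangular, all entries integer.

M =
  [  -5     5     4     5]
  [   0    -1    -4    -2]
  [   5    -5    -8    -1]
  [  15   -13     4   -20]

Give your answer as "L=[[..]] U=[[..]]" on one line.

  r1 -= 0·r0 → [0,-1,-4,-2]
  r2 -= -1·r0 → [0,0,-4,4]
  r3 -= -3·r0 → [0,2,16,-5]
  r2 -= 0·r1 → [0,0,-4,4]
  r3 -= -2·r1 → [0,0,8,-9]
  r3 -= -2·r2 → [0,0,0,-1]

L=[[1,0,0,0],[0,1,0,0],[-1,0,1,0],[-3,-2,-2,1]] U=[[-5,5,4,5],[0,-1,-4,-2],[0,0,-4,4],[0,0,0,-1]]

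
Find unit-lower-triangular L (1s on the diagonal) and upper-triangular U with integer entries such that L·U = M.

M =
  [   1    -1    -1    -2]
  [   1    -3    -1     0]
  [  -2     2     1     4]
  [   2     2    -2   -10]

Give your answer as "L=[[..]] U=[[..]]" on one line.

  row1 -= 1·row0 → [0,-2,0,2]
  row2 -= -2·row0 → [0,0,-1,0]
  row3 -= 2·row0 → [0,4,0,-6]
  row2 -= 0·row1 → [0,0,-1,0]
  row3 -= -2·row1 → [0,0,0,-2]
  row3 -= 0·row2 → [0,0,0,-2]

L=[[1,0,0,0],[1,1,0,0],[-2,0,1,0],[2,-2,0,1]] U=[[1,-1,-1,-2],[0,-2,0,2],[0,0,-1,0],[0,0,0,-2]]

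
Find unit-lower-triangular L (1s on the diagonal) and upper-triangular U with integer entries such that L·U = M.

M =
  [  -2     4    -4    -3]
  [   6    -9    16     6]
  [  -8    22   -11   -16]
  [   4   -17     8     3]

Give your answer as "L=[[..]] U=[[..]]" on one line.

  R1 -= -3·R0 → [0,3,4,-3]
  R2 -= 4·R0 → [0,6,5,-4]
  R3 -= -2·R0 → [0,-9,0,-3]
  R2 -= 2·R1 → [0,0,-3,2]
  R3 -= -3·R1 → [0,0,12,-12]
  R3 -= -4·R2 → [0,0,0,-4]

L=[[1,0,0,0],[-3,1,0,0],[4,2,1,0],[-2,-3,-4,1]] U=[[-2,4,-4,-3],[0,3,4,-3],[0,0,-3,2],[0,0,0,-4]]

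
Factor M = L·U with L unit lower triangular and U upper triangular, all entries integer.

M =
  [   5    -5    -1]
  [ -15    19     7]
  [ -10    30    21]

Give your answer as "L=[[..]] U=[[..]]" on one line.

L=[[1,0,0],[-3,1,0],[-2,5,1]] U=[[5,-5,-1],[0,4,4],[0,0,-1]]

  R1 -= -3·R0 → [0,4,4]
  R2 -= -2·R0 → [0,20,19]
  R2 -= 5·R1 → [0,0,-1]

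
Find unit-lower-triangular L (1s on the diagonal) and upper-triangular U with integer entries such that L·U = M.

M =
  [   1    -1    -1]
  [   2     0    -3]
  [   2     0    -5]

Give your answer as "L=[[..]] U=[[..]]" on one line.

L=[[1,0,0],[2,1,0],[2,1,1]] U=[[1,-1,-1],[0,2,-1],[0,0,-2]]

  R1 -= 2·R0 → [0,2,-1]
  R2 -= 2·R0 → [0,2,-3]
  R2 -= 1·R1 → [0,0,-2]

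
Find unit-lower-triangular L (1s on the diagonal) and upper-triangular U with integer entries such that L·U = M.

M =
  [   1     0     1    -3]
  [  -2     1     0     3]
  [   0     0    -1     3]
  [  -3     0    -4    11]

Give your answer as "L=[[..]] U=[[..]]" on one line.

  r1 -= -2·r0 → [0,1,2,-3]
  r2 -= 0·r0 → [0,0,-1,3]
  r3 -= -3·r0 → [0,0,-1,2]
  r2 -= 0·r1 → [0,0,-1,3]
  r3 -= 0·r1 → [0,0,-1,2]
  r3 -= 1·r2 → [0,0,0,-1]

L=[[1,0,0,0],[-2,1,0,0],[0,0,1,0],[-3,0,1,1]] U=[[1,0,1,-3],[0,1,2,-3],[0,0,-1,3],[0,0,0,-1]]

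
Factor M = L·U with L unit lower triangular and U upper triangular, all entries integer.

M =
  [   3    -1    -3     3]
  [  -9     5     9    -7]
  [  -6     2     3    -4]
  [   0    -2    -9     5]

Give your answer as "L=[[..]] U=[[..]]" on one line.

L=[[1,0,0,0],[-3,1,0,0],[-2,0,1,0],[0,-1,3,1]] U=[[3,-1,-3,3],[0,2,0,2],[0,0,-3,2],[0,0,0,1]]

  row1 -= -3·row0 → [0,2,0,2]
  row2 -= -2·row0 → [0,0,-3,2]
  row3 -= 0·row0 → [0,-2,-9,5]
  row2 -= 0·row1 → [0,0,-3,2]
  row3 -= -1·row1 → [0,0,-9,7]
  row3 -= 3·row2 → [0,0,0,1]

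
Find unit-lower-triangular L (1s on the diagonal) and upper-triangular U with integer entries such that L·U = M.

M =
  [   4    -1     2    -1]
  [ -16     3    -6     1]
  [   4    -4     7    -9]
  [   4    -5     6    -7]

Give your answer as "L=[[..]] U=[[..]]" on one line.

L=[[1,0,0,0],[-4,1,0,0],[1,3,1,0],[1,4,4,1]] U=[[4,-1,2,-1],[0,-1,2,-3],[0,0,-1,1],[0,0,0,2]]

  R1 -= -4·R0 → [0,-1,2,-3]
  R2 -= 1·R0 → [0,-3,5,-8]
  R3 -= 1·R0 → [0,-4,4,-6]
  R2 -= 3·R1 → [0,0,-1,1]
  R3 -= 4·R1 → [0,0,-4,6]
  R3 -= 4·R2 → [0,0,0,2]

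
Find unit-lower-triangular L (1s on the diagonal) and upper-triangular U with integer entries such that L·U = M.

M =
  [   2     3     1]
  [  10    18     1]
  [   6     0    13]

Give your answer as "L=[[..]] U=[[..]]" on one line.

  R1 -= 5·R0 → [0,3,-4]
  R2 -= 3·R0 → [0,-9,10]
  R2 -= -3·R1 → [0,0,-2]

L=[[1,0,0],[5,1,0],[3,-3,1]] U=[[2,3,1],[0,3,-4],[0,0,-2]]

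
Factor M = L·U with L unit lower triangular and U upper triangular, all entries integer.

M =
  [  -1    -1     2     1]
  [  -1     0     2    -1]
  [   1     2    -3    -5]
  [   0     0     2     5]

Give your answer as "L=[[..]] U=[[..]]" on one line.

L=[[1,0,0,0],[1,1,0,0],[-1,1,1,0],[0,0,-2,1]] U=[[-1,-1,2,1],[0,1,0,-2],[0,0,-1,-2],[0,0,0,1]]

  R1 -= 1·R0 → [0,1,0,-2]
  R2 -= -1·R0 → [0,1,-1,-4]
  R3 -= 0·R0 → [0,0,2,5]
  R2 -= 1·R1 → [0,0,-1,-2]
  R3 -= 0·R1 → [0,0,2,5]
  R3 -= -2·R2 → [0,0,0,1]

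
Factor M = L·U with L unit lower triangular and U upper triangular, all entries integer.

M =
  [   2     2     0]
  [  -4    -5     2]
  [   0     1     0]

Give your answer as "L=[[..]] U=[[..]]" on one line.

  R1 -= -2·R0 → [0,-1,2]
  R2 -= 0·R0 → [0,1,0]
  R2 -= -1·R1 → [0,0,2]

L=[[1,0,0],[-2,1,0],[0,-1,1]] U=[[2,2,0],[0,-1,2],[0,0,2]]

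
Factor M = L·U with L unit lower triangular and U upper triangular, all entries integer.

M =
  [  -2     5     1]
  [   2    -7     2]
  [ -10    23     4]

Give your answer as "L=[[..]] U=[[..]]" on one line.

L=[[1,0,0],[-1,1,0],[5,1,1]] U=[[-2,5,1],[0,-2,3],[0,0,-4]]

  R1 -= -1·R0 → [0,-2,3]
  R2 -= 5·R0 → [0,-2,-1]
  R2 -= 1·R1 → [0,0,-4]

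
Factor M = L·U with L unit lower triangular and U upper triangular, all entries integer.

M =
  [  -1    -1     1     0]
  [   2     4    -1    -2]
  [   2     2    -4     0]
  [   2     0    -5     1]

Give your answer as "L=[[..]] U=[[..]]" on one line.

  row1 -= -2·row0 → [0,2,1,-2]
  row2 -= -2·row0 → [0,0,-2,0]
  row3 -= -2·row0 → [0,-2,-3,1]
  row2 -= 0·row1 → [0,0,-2,0]
  row3 -= -1·row1 → [0,0,-2,-1]
  row3 -= 1·row2 → [0,0,0,-1]

L=[[1,0,0,0],[-2,1,0,0],[-2,0,1,0],[-2,-1,1,1]] U=[[-1,-1,1,0],[0,2,1,-2],[0,0,-2,0],[0,0,0,-1]]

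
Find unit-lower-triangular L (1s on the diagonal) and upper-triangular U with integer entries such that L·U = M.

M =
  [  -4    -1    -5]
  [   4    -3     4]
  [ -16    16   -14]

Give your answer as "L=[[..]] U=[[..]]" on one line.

  r1 -= -1·r0 → [0,-4,-1]
  r2 -= 4·r0 → [0,20,6]
  r2 -= -5·r1 → [0,0,1]

L=[[1,0,0],[-1,1,0],[4,-5,1]] U=[[-4,-1,-5],[0,-4,-1],[0,0,1]]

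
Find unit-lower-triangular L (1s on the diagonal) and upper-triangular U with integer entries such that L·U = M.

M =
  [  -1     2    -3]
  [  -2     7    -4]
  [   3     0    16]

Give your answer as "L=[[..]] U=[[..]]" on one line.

L=[[1,0,0],[2,1,0],[-3,2,1]] U=[[-1,2,-3],[0,3,2],[0,0,3]]

  r1 -= 2·r0 → [0,3,2]
  r2 -= -3·r0 → [0,6,7]
  r2 -= 2·r1 → [0,0,3]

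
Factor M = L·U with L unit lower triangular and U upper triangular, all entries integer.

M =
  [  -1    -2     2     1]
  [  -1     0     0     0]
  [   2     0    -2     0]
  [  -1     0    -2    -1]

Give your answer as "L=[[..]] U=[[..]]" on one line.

  row1 -= 1·row0 → [0,2,-2,-1]
  row2 -= -2·row0 → [0,-4,2,2]
  row3 -= 1·row0 → [0,2,-4,-2]
  row2 -= -2·row1 → [0,0,-2,0]
  row3 -= 1·row1 → [0,0,-2,-1]
  row3 -= 1·row2 → [0,0,0,-1]

L=[[1,0,0,0],[1,1,0,0],[-2,-2,1,0],[1,1,1,1]] U=[[-1,-2,2,1],[0,2,-2,-1],[0,0,-2,0],[0,0,0,-1]]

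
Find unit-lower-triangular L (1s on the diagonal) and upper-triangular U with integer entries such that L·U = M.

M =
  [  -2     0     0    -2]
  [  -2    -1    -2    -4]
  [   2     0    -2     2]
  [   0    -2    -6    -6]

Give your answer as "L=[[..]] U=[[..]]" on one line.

  r1 -= 1·r0 → [0,-1,-2,-2]
  r2 -= -1·r0 → [0,0,-2,0]
  r3 -= 0·r0 → [0,-2,-6,-6]
  r2 -= 0·r1 → [0,0,-2,0]
  r3 -= 2·r1 → [0,0,-2,-2]
  r3 -= 1·r2 → [0,0,0,-2]

L=[[1,0,0,0],[1,1,0,0],[-1,0,1,0],[0,2,1,1]] U=[[-2,0,0,-2],[0,-1,-2,-2],[0,0,-2,0],[0,0,0,-2]]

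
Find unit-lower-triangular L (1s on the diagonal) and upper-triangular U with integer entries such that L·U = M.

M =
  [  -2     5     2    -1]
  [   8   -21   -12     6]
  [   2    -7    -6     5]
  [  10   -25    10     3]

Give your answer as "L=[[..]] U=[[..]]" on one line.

L=[[1,0,0,0],[-4,1,0,0],[-1,2,1,0],[-5,0,5,1]] U=[[-2,5,2,-1],[0,-1,-4,2],[0,0,4,0],[0,0,0,-2]]

  r1 -= -4·r0 → [0,-1,-4,2]
  r2 -= -1·r0 → [0,-2,-4,4]
  r3 -= -5·r0 → [0,0,20,-2]
  r2 -= 2·r1 → [0,0,4,0]
  r3 -= 0·r1 → [0,0,20,-2]
  r3 -= 5·r2 → [0,0,0,-2]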